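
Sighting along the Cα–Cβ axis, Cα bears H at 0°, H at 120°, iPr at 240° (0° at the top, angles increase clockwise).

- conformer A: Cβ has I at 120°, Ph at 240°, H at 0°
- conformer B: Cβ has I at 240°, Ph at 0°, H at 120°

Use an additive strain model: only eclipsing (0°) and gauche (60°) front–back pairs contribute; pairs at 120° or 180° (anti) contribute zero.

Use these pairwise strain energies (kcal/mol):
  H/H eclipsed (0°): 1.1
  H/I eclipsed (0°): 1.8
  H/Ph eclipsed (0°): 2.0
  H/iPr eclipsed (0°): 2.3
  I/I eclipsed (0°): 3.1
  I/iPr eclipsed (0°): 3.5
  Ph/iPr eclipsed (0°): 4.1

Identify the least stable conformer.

A (eclipsed): H–H eclipsed, H–I eclipsed, iPr–Ph eclipsed; 1.1 + 1.8 + 4.1 = 7.0 kcal/mol.
B (eclipsed): H–Ph eclipsed, H–H eclipsed, iPr–I eclipsed; 2.0 + 1.1 + 3.5 = 6.6 kcal/mol.
A has the highest total (7.0 kcal/mol).

A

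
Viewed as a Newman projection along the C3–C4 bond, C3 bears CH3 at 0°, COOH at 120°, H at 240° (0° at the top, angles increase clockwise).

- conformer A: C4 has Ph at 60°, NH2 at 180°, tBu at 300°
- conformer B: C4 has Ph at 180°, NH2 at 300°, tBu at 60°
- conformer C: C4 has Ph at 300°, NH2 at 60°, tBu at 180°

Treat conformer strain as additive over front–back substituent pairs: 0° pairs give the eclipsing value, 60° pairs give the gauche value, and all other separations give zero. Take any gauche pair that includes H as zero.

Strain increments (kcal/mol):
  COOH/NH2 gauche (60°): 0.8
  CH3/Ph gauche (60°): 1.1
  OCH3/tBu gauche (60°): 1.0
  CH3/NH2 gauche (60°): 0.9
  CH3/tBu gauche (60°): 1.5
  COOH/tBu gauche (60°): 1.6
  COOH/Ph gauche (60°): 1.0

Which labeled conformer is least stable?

A (staggered): CH3(0°)/Ph(60°) gauche 1.1; CH3(0°)/tBu(300°) gauche 1.5; COOH(120°)/Ph(60°) gauche 1.0; COOH(120°)/NH2(180°) gauche 0.8 → 4.4 kcal/mol.
B (staggered): CH3(0°)/NH2(300°) gauche 0.9; CH3(0°)/tBu(60°) gauche 1.5; COOH(120°)/Ph(180°) gauche 1.0; COOH(120°)/tBu(60°) gauche 1.6 → 5.0 kcal/mol.
C (staggered): CH3(0°)/Ph(300°) gauche 1.1; CH3(0°)/NH2(60°) gauche 0.9; COOH(120°)/NH2(60°) gauche 0.8; COOH(120°)/tBu(180°) gauche 1.6 → 4.4 kcal/mol.
B has the highest total (5.0 kcal/mol).

B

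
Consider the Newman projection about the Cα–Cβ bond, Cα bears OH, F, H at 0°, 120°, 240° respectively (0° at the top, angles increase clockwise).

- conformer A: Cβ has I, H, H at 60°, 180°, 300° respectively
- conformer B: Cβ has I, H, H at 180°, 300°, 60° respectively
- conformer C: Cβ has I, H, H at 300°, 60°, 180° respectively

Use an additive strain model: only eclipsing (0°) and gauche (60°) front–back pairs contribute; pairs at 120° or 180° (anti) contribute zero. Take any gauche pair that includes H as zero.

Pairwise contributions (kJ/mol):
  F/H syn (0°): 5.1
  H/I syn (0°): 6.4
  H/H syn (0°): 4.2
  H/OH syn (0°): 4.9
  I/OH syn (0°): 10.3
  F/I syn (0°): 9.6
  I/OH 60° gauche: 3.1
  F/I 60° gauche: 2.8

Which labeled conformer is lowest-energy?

B

A (staggered): OH(0°)/I(60°) gauche 3.1; F(120°)/I(60°) gauche 2.8 → 5.9 kJ/mol.
B (staggered): F(120°)/I(180°) gauche 2.8 → 2.8 kJ/mol.
C (staggered): OH(0°)/I(300°) gauche 3.1 → 3.1 kJ/mol.
B has the lowest total (2.8 kJ/mol).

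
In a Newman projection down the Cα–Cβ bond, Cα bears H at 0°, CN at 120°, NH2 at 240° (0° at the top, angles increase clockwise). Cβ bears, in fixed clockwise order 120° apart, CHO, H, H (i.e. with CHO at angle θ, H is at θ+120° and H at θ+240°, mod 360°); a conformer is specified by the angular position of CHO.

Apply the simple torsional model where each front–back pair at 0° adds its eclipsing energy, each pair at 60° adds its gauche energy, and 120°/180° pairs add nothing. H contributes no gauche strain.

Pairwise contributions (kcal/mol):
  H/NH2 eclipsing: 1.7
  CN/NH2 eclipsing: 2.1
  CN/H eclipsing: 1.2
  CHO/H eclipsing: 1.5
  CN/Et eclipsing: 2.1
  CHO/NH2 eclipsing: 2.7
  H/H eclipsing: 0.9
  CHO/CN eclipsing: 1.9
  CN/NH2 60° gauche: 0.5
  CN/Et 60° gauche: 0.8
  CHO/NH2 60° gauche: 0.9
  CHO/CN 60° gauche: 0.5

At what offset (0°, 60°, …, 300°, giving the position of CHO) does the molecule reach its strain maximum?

CHO at 0° (eclipsed): H(0°)/CHO(0°) eclipsed 1.5; CN(120°)/H(120°) eclipsed 1.2; NH2(240°)/H(240°) eclipsed 1.7 → 4.4 kcal/mol.
CHO at 60° (staggered): CN(120°)/CHO(60°) gauche 0.5 → 0.5 kcal/mol.
CHO at 120° (eclipsed): H(0°)/H(0°) eclipsed 0.9; CN(120°)/CHO(120°) eclipsed 1.9; NH2(240°)/H(240°) eclipsed 1.7 → 4.5 kcal/mol.
CHO at 180° (staggered): CN(120°)/CHO(180°) gauche 0.5; NH2(240°)/CHO(180°) gauche 0.9 → 1.4 kcal/mol.
CHO at 240° (eclipsed): H(0°)/H(0°) eclipsed 0.9; CN(120°)/H(120°) eclipsed 1.2; NH2(240°)/CHO(240°) eclipsed 2.7 → 4.8 kcal/mol.
CHO at 300° (staggered): NH2(240°)/CHO(300°) gauche 0.9 → 0.9 kcal/mol.
The maximum (4.8 kcal/mol) occurs with CHO at 240°.

240°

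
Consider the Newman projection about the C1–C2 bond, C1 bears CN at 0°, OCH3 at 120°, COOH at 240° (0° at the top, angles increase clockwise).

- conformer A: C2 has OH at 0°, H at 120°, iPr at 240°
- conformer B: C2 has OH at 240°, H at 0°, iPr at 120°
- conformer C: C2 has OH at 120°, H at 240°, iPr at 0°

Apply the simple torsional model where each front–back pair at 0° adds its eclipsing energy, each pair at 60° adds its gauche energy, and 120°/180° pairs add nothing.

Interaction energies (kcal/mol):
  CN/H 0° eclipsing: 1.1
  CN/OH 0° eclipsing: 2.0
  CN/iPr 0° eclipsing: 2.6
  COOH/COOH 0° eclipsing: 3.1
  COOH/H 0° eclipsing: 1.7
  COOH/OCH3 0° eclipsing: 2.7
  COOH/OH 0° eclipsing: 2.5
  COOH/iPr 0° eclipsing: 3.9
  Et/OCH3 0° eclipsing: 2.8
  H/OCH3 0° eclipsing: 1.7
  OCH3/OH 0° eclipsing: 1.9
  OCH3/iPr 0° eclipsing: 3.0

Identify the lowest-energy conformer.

A (eclipsed): CN(0°)/OH(0°) eclipsed 2.0; OCH3(120°)/H(120°) eclipsed 1.7; COOH(240°)/iPr(240°) eclipsed 3.9 → 7.6 kcal/mol.
B (eclipsed): CN(0°)/H(0°) eclipsed 1.1; OCH3(120°)/iPr(120°) eclipsed 3.0; COOH(240°)/OH(240°) eclipsed 2.5 → 6.6 kcal/mol.
C (eclipsed): CN(0°)/iPr(0°) eclipsed 2.6; OCH3(120°)/OH(120°) eclipsed 1.9; COOH(240°)/H(240°) eclipsed 1.7 → 6.2 kcal/mol.
C has the lowest total (6.2 kcal/mol).

C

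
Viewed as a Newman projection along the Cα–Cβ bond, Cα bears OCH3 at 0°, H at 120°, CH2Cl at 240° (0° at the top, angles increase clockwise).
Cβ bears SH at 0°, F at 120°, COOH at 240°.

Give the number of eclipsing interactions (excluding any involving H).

2

Non-H eclipsing pairs: OCH3(0°)/SH(0°); CH2Cl(240°)/COOH(240°) — 2 interactions.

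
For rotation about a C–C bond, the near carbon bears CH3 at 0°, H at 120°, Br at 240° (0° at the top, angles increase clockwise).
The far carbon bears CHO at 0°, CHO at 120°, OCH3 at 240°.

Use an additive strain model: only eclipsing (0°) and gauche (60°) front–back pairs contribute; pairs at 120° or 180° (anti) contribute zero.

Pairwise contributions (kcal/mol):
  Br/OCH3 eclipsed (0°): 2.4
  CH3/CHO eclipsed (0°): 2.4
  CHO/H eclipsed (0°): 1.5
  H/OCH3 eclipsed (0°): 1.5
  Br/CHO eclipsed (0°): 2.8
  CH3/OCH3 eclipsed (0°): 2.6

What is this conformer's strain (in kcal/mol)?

This conformer (eclipsed): CH3(0°)/CHO(0°) eclipsed 2.4; H(120°)/CHO(120°) eclipsed 1.5; Br(240°)/OCH3(240°) eclipsed 2.4 → 6.3 kcal/mol.

6.3 kcal/mol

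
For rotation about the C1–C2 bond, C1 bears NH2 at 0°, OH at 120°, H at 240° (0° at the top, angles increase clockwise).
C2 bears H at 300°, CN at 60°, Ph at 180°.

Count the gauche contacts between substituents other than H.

3

Non-H gauche pairs: NH2(0°)/CN(60°); OH(120°)/CN(60°); OH(120°)/Ph(180°) — 3 interactions.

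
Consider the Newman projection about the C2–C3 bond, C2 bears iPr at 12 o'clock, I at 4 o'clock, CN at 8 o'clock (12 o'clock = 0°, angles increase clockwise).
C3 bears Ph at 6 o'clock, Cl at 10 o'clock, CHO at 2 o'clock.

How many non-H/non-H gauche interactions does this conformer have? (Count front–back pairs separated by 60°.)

6

Non-H gauche pairs: iPr(0°)/Cl(300°); iPr(0°)/CHO(60°); I(120°)/Ph(180°); I(120°)/CHO(60°); CN(240°)/Ph(180°); CN(240°)/Cl(300°) — 6 interactions.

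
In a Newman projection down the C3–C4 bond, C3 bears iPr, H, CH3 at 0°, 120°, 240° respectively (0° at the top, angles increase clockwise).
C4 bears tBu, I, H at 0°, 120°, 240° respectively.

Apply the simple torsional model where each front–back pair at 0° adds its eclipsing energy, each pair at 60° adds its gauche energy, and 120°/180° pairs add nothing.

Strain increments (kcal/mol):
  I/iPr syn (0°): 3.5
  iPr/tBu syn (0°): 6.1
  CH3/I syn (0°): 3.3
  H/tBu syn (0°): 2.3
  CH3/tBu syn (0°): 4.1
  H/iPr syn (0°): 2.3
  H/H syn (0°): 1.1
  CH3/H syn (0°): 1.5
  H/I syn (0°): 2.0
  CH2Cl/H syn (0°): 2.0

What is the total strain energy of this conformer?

This conformer is eclipsed. iPr at 0° is eclipsed with tBu at 0° (6.1); H at 120° is eclipsed with I at 120° (2.0); CH3 at 240° is eclipsed with H at 240° (1.5). Total 9.6 kcal/mol.

9.6 kcal/mol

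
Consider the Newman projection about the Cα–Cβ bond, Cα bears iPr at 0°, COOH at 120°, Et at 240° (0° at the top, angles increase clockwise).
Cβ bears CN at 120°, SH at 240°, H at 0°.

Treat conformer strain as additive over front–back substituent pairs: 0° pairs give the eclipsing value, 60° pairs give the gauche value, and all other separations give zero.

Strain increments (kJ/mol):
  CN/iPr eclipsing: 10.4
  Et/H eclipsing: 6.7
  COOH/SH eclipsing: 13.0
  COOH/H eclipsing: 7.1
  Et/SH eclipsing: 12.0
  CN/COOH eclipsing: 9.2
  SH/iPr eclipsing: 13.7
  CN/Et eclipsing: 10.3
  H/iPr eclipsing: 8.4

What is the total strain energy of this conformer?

This conformer is eclipsed. iPr at 0° is eclipsed with H at 0° (8.4); COOH at 120° is eclipsed with CN at 120° (9.2); Et at 240° is eclipsed with SH at 240° (12.0). Total 29.6 kJ/mol.

29.6 kJ/mol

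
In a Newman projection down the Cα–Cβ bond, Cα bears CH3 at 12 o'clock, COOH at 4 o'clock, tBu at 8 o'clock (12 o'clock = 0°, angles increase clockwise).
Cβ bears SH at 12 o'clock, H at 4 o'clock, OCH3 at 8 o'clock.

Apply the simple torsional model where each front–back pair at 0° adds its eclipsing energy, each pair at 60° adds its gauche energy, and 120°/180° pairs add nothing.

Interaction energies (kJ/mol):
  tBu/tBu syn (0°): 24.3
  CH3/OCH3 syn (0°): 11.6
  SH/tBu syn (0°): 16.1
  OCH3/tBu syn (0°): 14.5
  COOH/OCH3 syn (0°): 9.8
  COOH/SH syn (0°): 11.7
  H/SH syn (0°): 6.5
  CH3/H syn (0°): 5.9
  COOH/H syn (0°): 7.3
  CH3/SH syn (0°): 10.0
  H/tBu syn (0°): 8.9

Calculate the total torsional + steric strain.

This conformer (eclipsed): CH3(0°)/SH(0°) eclipsed 10.0; COOH(120°)/H(120°) eclipsed 7.3; tBu(240°)/OCH3(240°) eclipsed 14.5 → 31.8 kJ/mol.

31.8 kJ/mol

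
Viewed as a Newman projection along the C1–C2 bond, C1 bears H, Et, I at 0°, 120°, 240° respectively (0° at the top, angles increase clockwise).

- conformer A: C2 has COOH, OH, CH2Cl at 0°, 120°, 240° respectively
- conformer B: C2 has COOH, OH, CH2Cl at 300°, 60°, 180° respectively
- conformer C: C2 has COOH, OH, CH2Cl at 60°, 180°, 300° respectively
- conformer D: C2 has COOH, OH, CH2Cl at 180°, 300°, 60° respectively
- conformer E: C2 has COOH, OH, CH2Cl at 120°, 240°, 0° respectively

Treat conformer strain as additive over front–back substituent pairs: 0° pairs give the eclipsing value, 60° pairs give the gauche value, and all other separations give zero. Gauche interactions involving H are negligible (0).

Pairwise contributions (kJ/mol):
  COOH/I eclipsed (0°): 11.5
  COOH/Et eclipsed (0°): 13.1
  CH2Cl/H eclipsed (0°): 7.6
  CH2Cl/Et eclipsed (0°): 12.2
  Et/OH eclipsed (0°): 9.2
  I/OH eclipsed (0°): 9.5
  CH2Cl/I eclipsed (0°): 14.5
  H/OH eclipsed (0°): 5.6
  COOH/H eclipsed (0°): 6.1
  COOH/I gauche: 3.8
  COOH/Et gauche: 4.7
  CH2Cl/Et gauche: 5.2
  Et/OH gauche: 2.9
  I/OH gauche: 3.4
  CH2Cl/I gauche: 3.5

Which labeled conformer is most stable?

A (eclipsed): H–COOH eclipsed, Et–OH eclipsed, I–CH2Cl eclipsed; 6.1 + 9.2 + 14.5 = 29.8 kJ/mol.
B (staggered): Et–OH gauche, Et–CH2Cl gauche, I–COOH gauche, I–CH2Cl gauche; 2.9 + 5.2 + 3.8 + 3.5 = 15.4 kJ/mol.
C (staggered): Et–COOH gauche, Et–OH gauche, I–OH gauche, I–CH2Cl gauche; 4.7 + 2.9 + 3.4 + 3.5 = 14.5 kJ/mol.
D (staggered): Et–COOH gauche, Et–CH2Cl gauche, I–COOH gauche, I–OH gauche; 4.7 + 5.2 + 3.8 + 3.4 = 17.1 kJ/mol.
E (eclipsed): H–CH2Cl eclipsed, Et–COOH eclipsed, I–OH eclipsed; 7.6 + 13.1 + 9.5 = 30.2 kJ/mol.
C has the lowest total (14.5 kJ/mol).

C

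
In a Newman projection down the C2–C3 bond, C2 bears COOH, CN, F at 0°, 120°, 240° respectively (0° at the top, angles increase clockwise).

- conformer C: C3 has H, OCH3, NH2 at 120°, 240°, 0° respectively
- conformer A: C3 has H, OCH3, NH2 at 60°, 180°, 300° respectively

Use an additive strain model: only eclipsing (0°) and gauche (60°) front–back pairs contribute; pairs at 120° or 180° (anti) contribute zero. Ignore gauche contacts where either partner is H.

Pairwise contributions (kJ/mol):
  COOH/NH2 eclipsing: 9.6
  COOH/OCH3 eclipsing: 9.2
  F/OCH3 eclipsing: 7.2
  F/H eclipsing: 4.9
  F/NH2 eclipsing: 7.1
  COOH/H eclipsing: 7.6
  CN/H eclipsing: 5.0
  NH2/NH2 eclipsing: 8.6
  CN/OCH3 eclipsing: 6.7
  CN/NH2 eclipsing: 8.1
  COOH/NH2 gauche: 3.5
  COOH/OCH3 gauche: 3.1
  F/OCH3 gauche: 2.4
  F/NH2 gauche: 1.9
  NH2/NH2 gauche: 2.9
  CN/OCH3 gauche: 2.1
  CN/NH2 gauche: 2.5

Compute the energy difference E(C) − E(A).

+11.9 kJ/mol

C is eclipsed. COOH at 0° is eclipsed with NH2 at 0° (9.6); CN at 120° is eclipsed with H at 120° (5.0); F at 240° is eclipsed with OCH3 at 240° (7.2). Total 21.8 kJ/mol.
A is staggered. COOH at 0° is gauche with NH2 at 300° (3.5); CN at 120° is gauche with OCH3 at 180° (2.1); F at 240° is gauche with OCH3 at 180° (2.4); F at 240° is gauche with NH2 at 300° (1.9). Total 9.9 kJ/mol.
E(C) − E(A) = 21.8 − 9.9 = +11.9 kJ/mol.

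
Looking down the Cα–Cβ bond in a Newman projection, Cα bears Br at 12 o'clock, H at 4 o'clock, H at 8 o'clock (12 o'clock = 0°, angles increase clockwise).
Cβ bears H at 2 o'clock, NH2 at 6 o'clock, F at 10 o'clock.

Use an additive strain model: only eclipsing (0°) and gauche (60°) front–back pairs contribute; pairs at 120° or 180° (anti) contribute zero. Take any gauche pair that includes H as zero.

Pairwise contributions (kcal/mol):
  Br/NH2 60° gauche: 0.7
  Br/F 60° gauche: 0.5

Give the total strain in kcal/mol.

This conformer (staggered): Br(0°)/F(300°) gauche 0.5 → 0.5 kcal/mol.

0.5 kcal/mol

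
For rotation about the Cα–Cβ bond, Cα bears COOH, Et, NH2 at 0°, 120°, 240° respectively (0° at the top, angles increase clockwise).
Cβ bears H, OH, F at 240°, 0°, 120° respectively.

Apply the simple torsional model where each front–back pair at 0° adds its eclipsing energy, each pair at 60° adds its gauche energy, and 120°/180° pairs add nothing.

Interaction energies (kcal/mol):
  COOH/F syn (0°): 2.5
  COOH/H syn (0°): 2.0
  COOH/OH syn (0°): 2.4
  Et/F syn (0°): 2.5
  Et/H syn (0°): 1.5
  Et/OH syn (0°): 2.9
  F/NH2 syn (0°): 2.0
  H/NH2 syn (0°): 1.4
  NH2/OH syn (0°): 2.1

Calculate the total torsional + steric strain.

This conformer (eclipsed): COOH(0°)/OH(0°) eclipsed 2.4; Et(120°)/F(120°) eclipsed 2.5; NH2(240°)/H(240°) eclipsed 1.4 → 6.3 kcal/mol.

6.3 kcal/mol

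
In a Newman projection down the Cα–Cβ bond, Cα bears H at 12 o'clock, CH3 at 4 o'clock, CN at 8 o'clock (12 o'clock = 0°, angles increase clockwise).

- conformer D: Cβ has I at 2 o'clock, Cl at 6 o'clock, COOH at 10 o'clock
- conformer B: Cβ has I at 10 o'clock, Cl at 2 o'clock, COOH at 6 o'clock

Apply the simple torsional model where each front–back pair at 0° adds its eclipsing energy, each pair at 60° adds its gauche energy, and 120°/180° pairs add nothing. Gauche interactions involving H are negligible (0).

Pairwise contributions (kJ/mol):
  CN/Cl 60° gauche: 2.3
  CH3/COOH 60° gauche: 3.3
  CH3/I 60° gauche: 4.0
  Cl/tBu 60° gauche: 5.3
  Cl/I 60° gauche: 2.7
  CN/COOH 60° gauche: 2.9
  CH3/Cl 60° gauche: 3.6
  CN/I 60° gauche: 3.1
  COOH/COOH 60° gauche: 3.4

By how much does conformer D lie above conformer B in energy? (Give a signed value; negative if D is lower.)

D (staggered): CH3–I gauche, CH3–Cl gauche, CN–Cl gauche, CN–COOH gauche; 4.0 + 3.6 + 2.3 + 2.9 = 12.8 kJ/mol.
B (staggered): CH3–Cl gauche, CH3–COOH gauche, CN–I gauche, CN–COOH gauche; 3.6 + 3.3 + 3.1 + 2.9 = 12.9 kJ/mol.
E(D) − E(B) = 12.8 − 12.9 = -0.1 kJ/mol.

-0.1 kJ/mol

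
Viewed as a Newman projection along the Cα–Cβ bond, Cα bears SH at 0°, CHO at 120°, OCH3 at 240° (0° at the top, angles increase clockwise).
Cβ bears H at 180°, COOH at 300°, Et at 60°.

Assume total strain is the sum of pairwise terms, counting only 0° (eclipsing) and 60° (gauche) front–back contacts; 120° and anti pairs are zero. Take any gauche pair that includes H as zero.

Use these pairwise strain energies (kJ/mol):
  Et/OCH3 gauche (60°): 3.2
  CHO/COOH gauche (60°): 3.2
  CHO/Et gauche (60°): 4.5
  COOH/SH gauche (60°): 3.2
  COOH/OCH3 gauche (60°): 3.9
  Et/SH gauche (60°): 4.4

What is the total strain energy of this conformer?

16.0 kJ/mol

This conformer is staggered. SH at 0° is gauche with COOH at 300° (3.2); SH at 0° is gauche with Et at 60° (4.4); CHO at 120° is gauche with Et at 60° (4.5); OCH3 at 240° is gauche with COOH at 300° (3.9). Total 16.0 kJ/mol.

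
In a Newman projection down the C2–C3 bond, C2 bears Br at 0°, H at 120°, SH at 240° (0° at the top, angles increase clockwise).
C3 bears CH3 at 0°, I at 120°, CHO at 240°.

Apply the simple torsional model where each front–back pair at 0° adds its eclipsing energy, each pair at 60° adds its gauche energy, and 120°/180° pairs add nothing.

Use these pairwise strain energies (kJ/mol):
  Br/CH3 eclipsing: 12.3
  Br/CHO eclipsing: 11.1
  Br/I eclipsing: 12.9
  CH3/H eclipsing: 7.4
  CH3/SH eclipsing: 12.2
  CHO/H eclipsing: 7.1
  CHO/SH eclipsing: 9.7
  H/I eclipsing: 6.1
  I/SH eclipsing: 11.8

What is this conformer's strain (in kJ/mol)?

28.1 kJ/mol

This conformer (eclipsed): Br–CH3 eclipsed, H–I eclipsed, SH–CHO eclipsed; 12.3 + 6.1 + 9.7 = 28.1 kJ/mol.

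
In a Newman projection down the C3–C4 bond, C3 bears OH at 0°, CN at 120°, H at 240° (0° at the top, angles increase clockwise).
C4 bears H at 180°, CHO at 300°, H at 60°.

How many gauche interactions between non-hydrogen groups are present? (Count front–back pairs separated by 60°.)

1

Non-H gauche pairs: OH(0°)/CHO(300°) — 1 interaction.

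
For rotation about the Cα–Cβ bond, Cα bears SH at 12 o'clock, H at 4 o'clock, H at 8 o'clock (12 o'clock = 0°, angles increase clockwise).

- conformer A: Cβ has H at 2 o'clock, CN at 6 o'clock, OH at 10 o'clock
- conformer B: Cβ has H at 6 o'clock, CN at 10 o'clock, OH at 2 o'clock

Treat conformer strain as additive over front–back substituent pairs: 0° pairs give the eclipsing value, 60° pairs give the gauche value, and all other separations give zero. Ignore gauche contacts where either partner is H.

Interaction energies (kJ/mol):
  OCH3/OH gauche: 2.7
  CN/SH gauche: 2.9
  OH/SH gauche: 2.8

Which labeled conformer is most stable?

A

A (staggered): SH(0°)/OH(300°) gauche 2.8 → 2.8 kJ/mol.
B (staggered): SH(0°)/CN(300°) gauche 2.9; SH(0°)/OH(60°) gauche 2.8 → 5.7 kJ/mol.
A has the lowest total (2.8 kJ/mol).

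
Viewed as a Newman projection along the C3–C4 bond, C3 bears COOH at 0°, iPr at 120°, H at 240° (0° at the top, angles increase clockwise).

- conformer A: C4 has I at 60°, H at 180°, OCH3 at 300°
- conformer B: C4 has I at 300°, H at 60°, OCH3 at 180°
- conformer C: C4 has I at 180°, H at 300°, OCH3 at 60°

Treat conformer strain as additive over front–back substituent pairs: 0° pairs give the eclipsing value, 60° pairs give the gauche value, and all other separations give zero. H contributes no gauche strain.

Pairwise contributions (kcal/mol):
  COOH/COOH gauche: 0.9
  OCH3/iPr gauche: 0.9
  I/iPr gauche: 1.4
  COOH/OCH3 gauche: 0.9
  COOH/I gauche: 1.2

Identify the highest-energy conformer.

A

A (staggered): COOH–I gauche, COOH–OCH3 gauche, iPr–I gauche; 1.2 + 0.9 + 1.4 = 3.5 kcal/mol.
B (staggered): COOH–I gauche, iPr–OCH3 gauche; 1.2 + 0.9 = 2.1 kcal/mol.
C (staggered): COOH–OCH3 gauche, iPr–I gauche, iPr–OCH3 gauche; 0.9 + 1.4 + 0.9 = 3.2 kcal/mol.
A has the highest total (3.5 kcal/mol).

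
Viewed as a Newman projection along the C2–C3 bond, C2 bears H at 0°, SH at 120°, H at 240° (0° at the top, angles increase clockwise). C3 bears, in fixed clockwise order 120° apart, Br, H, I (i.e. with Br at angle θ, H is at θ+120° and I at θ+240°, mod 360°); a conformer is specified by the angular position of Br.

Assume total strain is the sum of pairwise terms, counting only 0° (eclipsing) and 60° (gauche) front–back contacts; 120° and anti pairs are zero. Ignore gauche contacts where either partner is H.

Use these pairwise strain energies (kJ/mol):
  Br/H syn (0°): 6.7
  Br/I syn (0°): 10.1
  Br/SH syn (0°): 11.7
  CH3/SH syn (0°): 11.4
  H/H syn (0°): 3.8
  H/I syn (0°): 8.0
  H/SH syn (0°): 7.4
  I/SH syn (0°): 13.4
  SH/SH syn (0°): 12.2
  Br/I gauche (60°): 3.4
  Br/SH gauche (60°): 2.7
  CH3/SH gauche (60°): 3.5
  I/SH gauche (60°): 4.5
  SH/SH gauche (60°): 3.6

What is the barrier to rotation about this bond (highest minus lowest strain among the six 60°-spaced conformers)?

Br at 0° (eclipsed): H(0°)/Br(0°) eclipsed 6.7; SH(120°)/H(120°) eclipsed 7.4; H(240°)/I(240°) eclipsed 8.0 → 22.1 kJ/mol.
Br at 60° (staggered): SH(120°)/Br(60°) gauche 2.7 → 2.7 kJ/mol.
Br at 120° (eclipsed): H(0°)/I(0°) eclipsed 8.0; SH(120°)/Br(120°) eclipsed 11.7; H(240°)/H(240°) eclipsed 3.8 → 23.5 kJ/mol.
Br at 180° (staggered): SH(120°)/Br(180°) gauche 2.7; SH(120°)/I(60°) gauche 4.5 → 7.2 kJ/mol.
Br at 240° (eclipsed): H(0°)/H(0°) eclipsed 3.8; SH(120°)/I(120°) eclipsed 13.4; H(240°)/Br(240°) eclipsed 6.7 → 23.9 kJ/mol.
Br at 300° (staggered): SH(120°)/I(180°) gauche 4.5 → 4.5 kJ/mol.
Max at 240° (23.9 kJ/mol), min at 60° (2.7 kJ/mol); barrier = 21.2 kJ/mol.

21.2 kJ/mol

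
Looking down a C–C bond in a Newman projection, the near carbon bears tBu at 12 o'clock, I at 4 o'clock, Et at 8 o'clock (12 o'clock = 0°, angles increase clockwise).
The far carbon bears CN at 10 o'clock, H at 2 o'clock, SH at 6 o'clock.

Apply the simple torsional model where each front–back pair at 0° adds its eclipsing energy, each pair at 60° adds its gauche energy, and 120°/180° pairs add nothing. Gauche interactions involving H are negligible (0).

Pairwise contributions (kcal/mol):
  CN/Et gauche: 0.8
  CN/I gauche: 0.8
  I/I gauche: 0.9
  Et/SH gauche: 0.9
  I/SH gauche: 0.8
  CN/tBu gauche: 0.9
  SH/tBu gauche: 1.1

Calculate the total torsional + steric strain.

3.4 kcal/mol

This conformer is staggered. tBu at 0° is gauche with CN at 300° (0.9); I at 120° is gauche with SH at 180° (0.8); Et at 240° is gauche with CN at 300° (0.8); Et at 240° is gauche with SH at 180° (0.9). Total 3.4 kcal/mol.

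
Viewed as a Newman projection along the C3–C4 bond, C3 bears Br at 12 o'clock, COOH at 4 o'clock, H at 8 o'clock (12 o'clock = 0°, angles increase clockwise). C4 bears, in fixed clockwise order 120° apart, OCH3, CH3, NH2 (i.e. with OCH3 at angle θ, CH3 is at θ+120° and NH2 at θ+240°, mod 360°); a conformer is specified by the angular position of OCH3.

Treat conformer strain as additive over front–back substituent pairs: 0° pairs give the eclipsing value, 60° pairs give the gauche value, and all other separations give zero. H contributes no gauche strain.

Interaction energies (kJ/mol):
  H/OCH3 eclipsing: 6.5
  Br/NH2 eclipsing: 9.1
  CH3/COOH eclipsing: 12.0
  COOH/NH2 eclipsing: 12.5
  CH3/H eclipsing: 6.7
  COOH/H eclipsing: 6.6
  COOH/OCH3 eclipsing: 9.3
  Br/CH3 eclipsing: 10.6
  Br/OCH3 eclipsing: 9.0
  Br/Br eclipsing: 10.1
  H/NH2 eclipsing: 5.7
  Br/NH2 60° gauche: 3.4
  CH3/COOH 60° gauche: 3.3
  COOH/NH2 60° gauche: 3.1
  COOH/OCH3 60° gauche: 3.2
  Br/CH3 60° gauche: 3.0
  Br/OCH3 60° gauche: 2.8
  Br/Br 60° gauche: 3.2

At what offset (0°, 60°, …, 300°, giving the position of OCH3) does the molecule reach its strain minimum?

OCH3 at 0° (eclipsed): Br(0°)/OCH3(0°) eclipsed 9.0; COOH(120°)/CH3(120°) eclipsed 12.0; H(240°)/NH2(240°) eclipsed 5.7 → 26.7 kJ/mol.
OCH3 at 60° (staggered): Br(0°)/OCH3(60°) gauche 2.8; Br(0°)/NH2(300°) gauche 3.4; COOH(120°)/OCH3(60°) gauche 3.2; COOH(120°)/CH3(180°) gauche 3.3 → 12.7 kJ/mol.
OCH3 at 120° (eclipsed): Br(0°)/NH2(0°) eclipsed 9.1; COOH(120°)/OCH3(120°) eclipsed 9.3; H(240°)/CH3(240°) eclipsed 6.7 → 25.1 kJ/mol.
OCH3 at 180° (staggered): Br(0°)/CH3(300°) gauche 3.0; Br(0°)/NH2(60°) gauche 3.4; COOH(120°)/OCH3(180°) gauche 3.2; COOH(120°)/NH2(60°) gauche 3.1 → 12.7 kJ/mol.
OCH3 at 240° (eclipsed): Br(0°)/CH3(0°) eclipsed 10.6; COOH(120°)/NH2(120°) eclipsed 12.5; H(240°)/OCH3(240°) eclipsed 6.5 → 29.6 kJ/mol.
OCH3 at 300° (staggered): Br(0°)/OCH3(300°) gauche 2.8; Br(0°)/CH3(60°) gauche 3.0; COOH(120°)/CH3(60°) gauche 3.3; COOH(120°)/NH2(180°) gauche 3.1 → 12.2 kJ/mol.
The minimum (12.2 kJ/mol) occurs with OCH3 at 300°.

300°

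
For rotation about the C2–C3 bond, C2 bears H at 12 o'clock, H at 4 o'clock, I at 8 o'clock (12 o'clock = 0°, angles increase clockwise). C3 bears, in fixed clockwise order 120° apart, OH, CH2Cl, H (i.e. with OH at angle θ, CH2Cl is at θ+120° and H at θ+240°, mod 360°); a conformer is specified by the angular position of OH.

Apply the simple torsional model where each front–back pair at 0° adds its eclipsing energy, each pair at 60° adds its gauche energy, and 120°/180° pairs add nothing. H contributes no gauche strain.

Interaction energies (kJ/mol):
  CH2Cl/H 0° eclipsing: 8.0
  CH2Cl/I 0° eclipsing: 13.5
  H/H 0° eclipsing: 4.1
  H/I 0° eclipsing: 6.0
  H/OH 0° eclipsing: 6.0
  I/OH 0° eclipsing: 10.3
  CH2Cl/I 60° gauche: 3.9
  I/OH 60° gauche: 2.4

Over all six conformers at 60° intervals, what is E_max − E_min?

21.2 kJ/mol

OH at 0° (eclipsed): H(0°)/OH(0°) eclipsed 6.0; H(120°)/CH2Cl(120°) eclipsed 8.0; I(240°)/H(240°) eclipsed 6.0 → 20.0 kJ/mol.
OH at 60° (staggered): I(240°)/CH2Cl(180°) gauche 3.9 → 3.9 kJ/mol.
OH at 120° (eclipsed): H(0°)/H(0°) eclipsed 4.1; H(120°)/OH(120°) eclipsed 6.0; I(240°)/CH2Cl(240°) eclipsed 13.5 → 23.6 kJ/mol.
OH at 180° (staggered): I(240°)/OH(180°) gauche 2.4; I(240°)/CH2Cl(300°) gauche 3.9 → 6.3 kJ/mol.
OH at 240° (eclipsed): H(0°)/CH2Cl(0°) eclipsed 8.0; H(120°)/H(120°) eclipsed 4.1; I(240°)/OH(240°) eclipsed 10.3 → 22.4 kJ/mol.
OH at 300° (staggered): I(240°)/OH(300°) gauche 2.4 → 2.4 kJ/mol.
Max at 120° (23.6 kJ/mol), min at 300° (2.4 kJ/mol); barrier = 21.2 kJ/mol.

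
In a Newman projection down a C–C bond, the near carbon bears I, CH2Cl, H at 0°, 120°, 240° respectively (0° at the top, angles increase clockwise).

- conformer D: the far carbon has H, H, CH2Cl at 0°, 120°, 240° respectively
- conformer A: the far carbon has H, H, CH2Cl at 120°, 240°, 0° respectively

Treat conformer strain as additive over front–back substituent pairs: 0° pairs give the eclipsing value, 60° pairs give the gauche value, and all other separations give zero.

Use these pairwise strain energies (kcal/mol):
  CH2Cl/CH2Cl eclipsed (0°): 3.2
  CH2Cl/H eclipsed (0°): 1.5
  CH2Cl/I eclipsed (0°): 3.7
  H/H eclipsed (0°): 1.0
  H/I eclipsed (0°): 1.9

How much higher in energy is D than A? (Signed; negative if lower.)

D (eclipsed): I(0°)/H(0°) eclipsed 1.9; CH2Cl(120°)/H(120°) eclipsed 1.5; H(240°)/CH2Cl(240°) eclipsed 1.5 → 4.9 kcal/mol.
A (eclipsed): I(0°)/CH2Cl(0°) eclipsed 3.7; CH2Cl(120°)/H(120°) eclipsed 1.5; H(240°)/H(240°) eclipsed 1.0 → 6.2 kcal/mol.
E(D) − E(A) = 4.9 − 6.2 = -1.3 kcal/mol.

-1.3 kcal/mol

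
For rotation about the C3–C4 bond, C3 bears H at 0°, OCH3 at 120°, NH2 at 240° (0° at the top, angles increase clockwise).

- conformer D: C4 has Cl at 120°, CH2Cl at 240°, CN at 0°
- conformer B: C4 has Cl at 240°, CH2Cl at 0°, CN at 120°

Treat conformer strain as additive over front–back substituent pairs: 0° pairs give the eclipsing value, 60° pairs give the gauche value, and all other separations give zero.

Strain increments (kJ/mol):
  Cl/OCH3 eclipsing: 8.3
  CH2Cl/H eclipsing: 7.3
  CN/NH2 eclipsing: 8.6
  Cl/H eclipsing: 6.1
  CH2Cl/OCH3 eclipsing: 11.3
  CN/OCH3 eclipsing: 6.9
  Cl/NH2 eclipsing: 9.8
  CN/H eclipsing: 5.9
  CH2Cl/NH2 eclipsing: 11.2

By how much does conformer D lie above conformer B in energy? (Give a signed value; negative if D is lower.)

+1.4 kJ/mol

D is eclipsed. H at 0° is eclipsed with CN at 0° (5.9); OCH3 at 120° is eclipsed with Cl at 120° (8.3); NH2 at 240° is eclipsed with CH2Cl at 240° (11.2). Total 25.4 kJ/mol.
B is eclipsed. H at 0° is eclipsed with CH2Cl at 0° (7.3); OCH3 at 120° is eclipsed with CN at 120° (6.9); NH2 at 240° is eclipsed with Cl at 240° (9.8). Total 24.0 kJ/mol.
E(D) − E(B) = 25.4 − 24.0 = +1.4 kJ/mol.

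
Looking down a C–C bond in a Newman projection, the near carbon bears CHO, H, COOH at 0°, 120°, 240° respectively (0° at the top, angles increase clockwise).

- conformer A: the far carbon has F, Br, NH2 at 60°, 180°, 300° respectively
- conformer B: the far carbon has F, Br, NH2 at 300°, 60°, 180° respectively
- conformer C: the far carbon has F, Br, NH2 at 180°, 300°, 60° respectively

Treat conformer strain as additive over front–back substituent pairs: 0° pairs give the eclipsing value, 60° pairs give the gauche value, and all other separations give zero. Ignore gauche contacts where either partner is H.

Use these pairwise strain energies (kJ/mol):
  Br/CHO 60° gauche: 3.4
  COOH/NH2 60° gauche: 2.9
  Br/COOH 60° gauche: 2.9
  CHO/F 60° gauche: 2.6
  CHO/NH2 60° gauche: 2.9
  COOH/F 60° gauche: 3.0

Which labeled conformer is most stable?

A

A is staggered. CHO at 0° is gauche with F at 60° (2.6); CHO at 0° is gauche with NH2 at 300° (2.9); COOH at 240° is gauche with Br at 180° (2.9); COOH at 240° is gauche with NH2 at 300° (2.9). Total 11.3 kJ/mol.
B is staggered. CHO at 0° is gauche with F at 300° (2.6); CHO at 0° is gauche with Br at 60° (3.4); COOH at 240° is gauche with F at 300° (3.0); COOH at 240° is gauche with NH2 at 180° (2.9). Total 11.9 kJ/mol.
C is staggered. CHO at 0° is gauche with Br at 300° (3.4); CHO at 0° is gauche with NH2 at 60° (2.9); COOH at 240° is gauche with F at 180° (3.0); COOH at 240° is gauche with Br at 300° (2.9). Total 12.2 kJ/mol.
A has the lowest total (11.3 kJ/mol).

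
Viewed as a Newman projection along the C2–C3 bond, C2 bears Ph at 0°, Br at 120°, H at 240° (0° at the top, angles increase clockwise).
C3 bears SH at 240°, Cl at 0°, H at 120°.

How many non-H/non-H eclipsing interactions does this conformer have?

Non-H eclipsing pairs: Ph(0°)/Cl(0°) — 1 interaction.

1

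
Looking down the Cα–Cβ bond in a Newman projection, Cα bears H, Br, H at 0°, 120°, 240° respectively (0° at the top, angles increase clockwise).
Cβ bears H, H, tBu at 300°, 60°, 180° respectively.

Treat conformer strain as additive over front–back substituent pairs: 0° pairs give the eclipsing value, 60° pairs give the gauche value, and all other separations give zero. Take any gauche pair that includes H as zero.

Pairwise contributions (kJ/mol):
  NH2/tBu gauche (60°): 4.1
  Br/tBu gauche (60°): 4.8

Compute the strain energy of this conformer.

4.8 kJ/mol

This conformer is staggered. Br at 120° is gauche with tBu at 180° (4.8). Total 4.8 kJ/mol.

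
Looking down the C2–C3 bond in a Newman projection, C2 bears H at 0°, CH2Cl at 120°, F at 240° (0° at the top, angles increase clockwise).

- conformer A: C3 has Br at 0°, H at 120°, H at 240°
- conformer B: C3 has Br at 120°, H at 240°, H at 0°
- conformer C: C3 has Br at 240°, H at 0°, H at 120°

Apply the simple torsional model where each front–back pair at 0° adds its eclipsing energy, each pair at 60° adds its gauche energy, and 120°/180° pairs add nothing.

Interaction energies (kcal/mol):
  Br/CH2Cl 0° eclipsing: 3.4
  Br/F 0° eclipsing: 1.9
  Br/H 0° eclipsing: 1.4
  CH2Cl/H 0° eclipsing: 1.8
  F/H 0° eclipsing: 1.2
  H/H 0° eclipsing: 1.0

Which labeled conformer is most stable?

A (eclipsed): H(0°)/Br(0°) eclipsed 1.4; CH2Cl(120°)/H(120°) eclipsed 1.8; F(240°)/H(240°) eclipsed 1.2 → 4.4 kcal/mol.
B (eclipsed): H(0°)/H(0°) eclipsed 1.0; CH2Cl(120°)/Br(120°) eclipsed 3.4; F(240°)/H(240°) eclipsed 1.2 → 5.6 kcal/mol.
C (eclipsed): H(0°)/H(0°) eclipsed 1.0; CH2Cl(120°)/H(120°) eclipsed 1.8; F(240°)/Br(240°) eclipsed 1.9 → 4.7 kcal/mol.
A has the lowest total (4.4 kcal/mol).

A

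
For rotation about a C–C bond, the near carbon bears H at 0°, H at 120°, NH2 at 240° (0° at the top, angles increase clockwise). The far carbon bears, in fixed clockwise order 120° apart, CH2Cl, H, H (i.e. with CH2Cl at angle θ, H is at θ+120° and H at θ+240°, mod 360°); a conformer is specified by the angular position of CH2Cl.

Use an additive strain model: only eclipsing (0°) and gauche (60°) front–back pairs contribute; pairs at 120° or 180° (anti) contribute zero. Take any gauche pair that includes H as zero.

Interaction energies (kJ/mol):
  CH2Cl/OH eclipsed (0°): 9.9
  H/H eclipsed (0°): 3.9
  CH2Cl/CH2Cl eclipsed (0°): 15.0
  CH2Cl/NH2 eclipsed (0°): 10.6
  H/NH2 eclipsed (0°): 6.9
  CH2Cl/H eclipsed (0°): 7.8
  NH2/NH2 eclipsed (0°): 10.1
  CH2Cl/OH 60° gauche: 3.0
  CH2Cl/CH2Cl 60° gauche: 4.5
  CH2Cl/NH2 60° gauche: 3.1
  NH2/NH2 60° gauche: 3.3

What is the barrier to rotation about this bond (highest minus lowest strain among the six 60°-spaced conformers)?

CH2Cl at 0° is eclipsed. H at 0° is eclipsed with CH2Cl at 0° (7.8); H at 120° is eclipsed with H at 120° (3.9); NH2 at 240° is eclipsed with H at 240° (6.9). Total 18.6 kJ/mol.
CH2Cl at 60° (staggered): no non-H gauche contacts → 0.0 kJ/mol.
CH2Cl at 120° is eclipsed. H at 0° is eclipsed with H at 0° (3.9); H at 120° is eclipsed with CH2Cl at 120° (7.8); NH2 at 240° is eclipsed with H at 240° (6.9). Total 18.6 kJ/mol.
CH2Cl at 180° is staggered. NH2 at 240° is gauche with CH2Cl at 180° (3.1). Total 3.1 kJ/mol.
CH2Cl at 240° is eclipsed. H at 0° is eclipsed with H at 0° (3.9); H at 120° is eclipsed with H at 120° (3.9); NH2 at 240° is eclipsed with CH2Cl at 240° (10.6). Total 18.4 kJ/mol.
CH2Cl at 300° is staggered. NH2 at 240° is gauche with CH2Cl at 300° (3.1). Total 3.1 kJ/mol.
Max at 0° (18.6 kJ/mol), min at 60° (0.0 kJ/mol); barrier = 18.6 kJ/mol.

18.6 kJ/mol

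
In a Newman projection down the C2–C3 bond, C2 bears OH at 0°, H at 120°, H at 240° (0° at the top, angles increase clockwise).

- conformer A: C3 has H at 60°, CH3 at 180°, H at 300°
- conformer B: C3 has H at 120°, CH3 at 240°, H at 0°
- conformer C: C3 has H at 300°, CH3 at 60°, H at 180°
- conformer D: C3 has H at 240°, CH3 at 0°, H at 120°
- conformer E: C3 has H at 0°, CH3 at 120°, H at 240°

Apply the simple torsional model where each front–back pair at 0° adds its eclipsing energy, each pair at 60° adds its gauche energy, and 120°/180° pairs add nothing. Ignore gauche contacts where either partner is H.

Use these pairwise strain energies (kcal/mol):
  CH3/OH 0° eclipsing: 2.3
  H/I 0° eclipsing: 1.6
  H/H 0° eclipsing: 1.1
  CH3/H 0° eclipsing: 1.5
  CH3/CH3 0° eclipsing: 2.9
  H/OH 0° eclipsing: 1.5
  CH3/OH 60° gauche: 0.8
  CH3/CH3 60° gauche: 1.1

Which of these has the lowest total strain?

A

A (staggered): no non-H gauche contacts → 0.0 kcal/mol.
B is eclipsed. OH at 0° is eclipsed with H at 0° (1.5); H at 120° is eclipsed with H at 120° (1.1); H at 240° is eclipsed with CH3 at 240° (1.5). Total 4.1 kcal/mol.
C is staggered. OH at 0° is gauche with CH3 at 60° (0.8). Total 0.8 kcal/mol.
D is eclipsed. OH at 0° is eclipsed with CH3 at 0° (2.3); H at 120° is eclipsed with H at 120° (1.1); H at 240° is eclipsed with H at 240° (1.1). Total 4.5 kcal/mol.
E is eclipsed. OH at 0° is eclipsed with H at 0° (1.5); H at 120° is eclipsed with CH3 at 120° (1.5); H at 240° is eclipsed with H at 240° (1.1). Total 4.1 kcal/mol.
A has the lowest total (0.0 kcal/mol).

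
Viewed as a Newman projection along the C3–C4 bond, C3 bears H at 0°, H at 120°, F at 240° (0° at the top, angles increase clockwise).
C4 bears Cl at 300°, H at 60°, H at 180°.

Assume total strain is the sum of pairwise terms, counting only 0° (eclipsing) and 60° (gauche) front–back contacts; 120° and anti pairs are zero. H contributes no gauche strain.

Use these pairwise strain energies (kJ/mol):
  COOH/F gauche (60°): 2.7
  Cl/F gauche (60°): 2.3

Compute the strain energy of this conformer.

2.3 kJ/mol

This conformer (staggered): F(240°)/Cl(300°) gauche 2.3 → 2.3 kJ/mol.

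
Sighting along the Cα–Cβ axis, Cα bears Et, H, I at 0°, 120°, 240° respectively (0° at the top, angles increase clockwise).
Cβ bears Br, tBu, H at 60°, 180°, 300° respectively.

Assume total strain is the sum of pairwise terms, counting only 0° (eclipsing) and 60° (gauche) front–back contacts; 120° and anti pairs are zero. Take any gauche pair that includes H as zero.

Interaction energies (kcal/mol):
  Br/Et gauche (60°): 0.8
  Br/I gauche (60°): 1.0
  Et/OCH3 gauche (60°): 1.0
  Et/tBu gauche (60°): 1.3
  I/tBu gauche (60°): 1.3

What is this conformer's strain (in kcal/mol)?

This conformer is staggered. Et at 0° is gauche with Br at 60° (0.8); I at 240° is gauche with tBu at 180° (1.3). Total 2.1 kcal/mol.

2.1 kcal/mol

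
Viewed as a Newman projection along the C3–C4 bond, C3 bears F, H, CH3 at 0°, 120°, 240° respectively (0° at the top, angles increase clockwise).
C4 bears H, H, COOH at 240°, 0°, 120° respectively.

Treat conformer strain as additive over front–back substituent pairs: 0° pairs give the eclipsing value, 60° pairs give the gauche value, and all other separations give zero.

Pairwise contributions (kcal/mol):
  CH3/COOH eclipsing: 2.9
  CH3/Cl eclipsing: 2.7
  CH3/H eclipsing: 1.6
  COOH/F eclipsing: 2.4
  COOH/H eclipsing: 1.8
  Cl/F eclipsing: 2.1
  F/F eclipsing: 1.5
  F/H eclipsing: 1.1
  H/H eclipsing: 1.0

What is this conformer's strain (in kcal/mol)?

4.5 kcal/mol

This conformer is eclipsed. F at 0° is eclipsed with H at 0° (1.1); H at 120° is eclipsed with COOH at 120° (1.8); CH3 at 240° is eclipsed with H at 240° (1.6). Total 4.5 kcal/mol.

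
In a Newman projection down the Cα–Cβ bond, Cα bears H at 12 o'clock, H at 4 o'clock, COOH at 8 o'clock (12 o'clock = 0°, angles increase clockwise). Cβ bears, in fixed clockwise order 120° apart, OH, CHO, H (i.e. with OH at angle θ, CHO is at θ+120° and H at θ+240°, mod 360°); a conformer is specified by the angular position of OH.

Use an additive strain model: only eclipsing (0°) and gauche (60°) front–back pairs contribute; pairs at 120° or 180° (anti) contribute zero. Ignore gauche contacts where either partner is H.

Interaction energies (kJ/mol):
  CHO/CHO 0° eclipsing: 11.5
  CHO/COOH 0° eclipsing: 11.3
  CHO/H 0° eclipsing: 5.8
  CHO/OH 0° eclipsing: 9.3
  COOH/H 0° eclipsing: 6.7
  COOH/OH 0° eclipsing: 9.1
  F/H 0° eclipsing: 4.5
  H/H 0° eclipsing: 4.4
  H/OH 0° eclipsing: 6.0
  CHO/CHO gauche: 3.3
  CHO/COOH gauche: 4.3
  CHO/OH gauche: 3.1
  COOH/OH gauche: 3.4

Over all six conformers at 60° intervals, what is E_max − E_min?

18.3 kJ/mol

OH at 0° (eclipsed): H(0°)/OH(0°) eclipsed 6.0; H(120°)/CHO(120°) eclipsed 5.8; COOH(240°)/H(240°) eclipsed 6.7 → 18.5 kJ/mol.
OH at 60° (staggered): COOH(240°)/CHO(180°) gauche 4.3 → 4.3 kJ/mol.
OH at 120° (eclipsed): H(0°)/H(0°) eclipsed 4.4; H(120°)/OH(120°) eclipsed 6.0; COOH(240°)/CHO(240°) eclipsed 11.3 → 21.7 kJ/mol.
OH at 180° (staggered): COOH(240°)/OH(180°) gauche 3.4; COOH(240°)/CHO(300°) gauche 4.3 → 7.7 kJ/mol.
OH at 240° (eclipsed): H(0°)/CHO(0°) eclipsed 5.8; H(120°)/H(120°) eclipsed 4.4; COOH(240°)/OH(240°) eclipsed 9.1 → 19.3 kJ/mol.
OH at 300° (staggered): COOH(240°)/OH(300°) gauche 3.4 → 3.4 kJ/mol.
Max at 120° (21.7 kJ/mol), min at 300° (3.4 kJ/mol); barrier = 18.3 kJ/mol.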